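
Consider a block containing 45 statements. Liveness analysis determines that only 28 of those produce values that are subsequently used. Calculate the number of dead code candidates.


Dead code = total statements - live definitions
= 45 - 28 = 17

17


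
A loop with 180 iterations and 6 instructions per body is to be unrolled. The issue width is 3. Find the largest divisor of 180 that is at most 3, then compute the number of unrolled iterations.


Largest divisor of 180 <= 3 is 3
New iterations = 180 / 3 = 60

60


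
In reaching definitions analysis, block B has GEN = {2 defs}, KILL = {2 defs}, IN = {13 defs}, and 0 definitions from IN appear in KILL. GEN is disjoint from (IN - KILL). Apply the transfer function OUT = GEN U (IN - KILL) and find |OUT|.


IN - KILL: 13 - 0 = 13 surviving definitions
OUT = GEN + surviving = 2 + 13 = 15

15


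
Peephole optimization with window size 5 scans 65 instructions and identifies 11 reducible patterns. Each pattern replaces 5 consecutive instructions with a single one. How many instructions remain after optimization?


Each match removes 4 instructions.
Total removed = 11 * 4 = 44
Remaining = 65 - 44 = 21

21


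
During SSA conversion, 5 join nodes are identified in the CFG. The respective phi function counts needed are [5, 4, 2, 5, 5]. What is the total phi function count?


Total phi functions = sum of phi functions at each join node
= 5 + 4 + 2 + 5 + 5 = 21

21


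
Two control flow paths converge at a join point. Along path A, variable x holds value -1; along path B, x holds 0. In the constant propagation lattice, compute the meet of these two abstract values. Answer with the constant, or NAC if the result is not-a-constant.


Meet operation: if both paths give the same constant, result is that constant; if they differ, result is NAC (not-a-constant).
Path A: -1, Path B: 0 -> differ
Result: not-a-constant -> NAC

NAC


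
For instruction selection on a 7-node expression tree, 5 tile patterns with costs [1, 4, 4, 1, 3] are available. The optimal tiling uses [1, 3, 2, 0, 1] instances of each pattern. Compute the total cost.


Total cost = sum(count_i * cost_i)
= 1*1 + 3*4 + 2*4 + 0*1 + 1*3
= 24

24


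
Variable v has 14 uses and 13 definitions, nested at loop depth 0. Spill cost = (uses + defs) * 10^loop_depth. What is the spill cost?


uses + defs = 14 + 13 = 27
10^0 = 1
Spill cost = 27 * 1 = 27

27


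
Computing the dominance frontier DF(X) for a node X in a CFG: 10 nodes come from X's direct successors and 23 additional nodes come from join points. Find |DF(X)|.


DF(X) = direct successor contributions + join point contributions
= 10 + 23 = 33

33


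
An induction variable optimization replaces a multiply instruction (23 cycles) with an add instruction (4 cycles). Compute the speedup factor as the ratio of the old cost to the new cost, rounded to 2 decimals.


Ratio = mult_cost / add_cost = 23 / 4 = 5.75

5.75


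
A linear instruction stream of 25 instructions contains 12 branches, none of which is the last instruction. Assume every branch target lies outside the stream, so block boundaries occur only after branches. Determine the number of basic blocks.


With no in-sequence branch targets, the leaders are the first instruction plus the instruction after each branch.
Number of basic blocks = branches + 1
= 12 + 1 = 13

13


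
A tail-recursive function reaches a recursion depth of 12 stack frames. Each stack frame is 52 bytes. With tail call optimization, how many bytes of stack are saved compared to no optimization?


Without TCO: 12 * 52 = 624 bytes
With TCO: reuse 1 frame = 52 bytes
Savings = 624 - 52 = 572

572


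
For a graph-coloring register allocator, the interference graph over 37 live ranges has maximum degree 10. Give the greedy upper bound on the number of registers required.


Greedy coloring never needs more than (max_degree + 1) colors: when coloring a vertex, at most max_degree neighbors are already colored.
Upper bound = 10 + 1 = 11

11


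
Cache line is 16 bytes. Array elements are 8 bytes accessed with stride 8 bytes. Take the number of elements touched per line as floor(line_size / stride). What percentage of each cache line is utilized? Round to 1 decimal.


Elements per cache line = floor(16 / 8) = 2
Bytes used = 2 * 8 = 16
Utilization = 16 / 16 * 100 = 100.0%

100.0


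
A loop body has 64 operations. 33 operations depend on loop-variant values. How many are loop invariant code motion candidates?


Invariant candidates = total - loop-dependent
= 64 - 33 = 31

31


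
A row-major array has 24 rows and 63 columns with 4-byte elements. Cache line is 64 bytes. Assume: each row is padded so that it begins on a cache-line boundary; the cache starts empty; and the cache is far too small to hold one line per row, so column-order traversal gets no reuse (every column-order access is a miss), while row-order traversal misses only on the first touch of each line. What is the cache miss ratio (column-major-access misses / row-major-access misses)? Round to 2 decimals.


Each row occupies 63 * 4 = 252 bytes and starts on a line boundary, so it spans ceil(252 / 64) = 4 cache lines.
Row-major traversal misses (one per line touched): 24 * ceil(63 * 4 / 64) = 96
Column-major traversal misses (no reuse, every access misses): 24 * 63 = 1512
Ratio = 1512 / 96 = 15.75

15.75


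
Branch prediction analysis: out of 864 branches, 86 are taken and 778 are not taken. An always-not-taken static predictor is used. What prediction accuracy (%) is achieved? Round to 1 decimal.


Predictor: always-not-taken
Correct predictions = 778
Accuracy = 778 / 864 * 100 = 90.0%

90.0


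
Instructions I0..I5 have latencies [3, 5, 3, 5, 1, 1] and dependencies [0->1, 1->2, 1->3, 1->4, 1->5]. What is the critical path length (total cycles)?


Compute longest path through dependency graph: dist(Ik) = max over predecessors of dist + latency(Ik).
dist(I0) = latency 3 = 3
dist(I1) = dist(I0) + 5 = 3 + 5 = 8
dist(I2) = dist(I1) + 3 = 8 + 3 = 11
dist(I3) = dist(I1) + 5 = 8 + 5 = 13
dist(I4) = dist(I1) + 1 = 8 + 1 = 9
dist(I5) = dist(I1) + 1 = 8 + 1 = 9
Critical path = max dist = 13

13


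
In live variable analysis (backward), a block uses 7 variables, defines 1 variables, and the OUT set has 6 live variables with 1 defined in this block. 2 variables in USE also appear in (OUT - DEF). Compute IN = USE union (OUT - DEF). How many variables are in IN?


OUT - DEF: 6 - 1 = 5
|IN| = |USE| + |OUT - DEF| - |USE ∩ (OUT - DEF)| = 7 + 5 - 2 = 10

10


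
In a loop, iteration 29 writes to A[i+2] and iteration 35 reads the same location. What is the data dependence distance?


Distance = read iteration - write iteration
= 35 - 29 = 6

6


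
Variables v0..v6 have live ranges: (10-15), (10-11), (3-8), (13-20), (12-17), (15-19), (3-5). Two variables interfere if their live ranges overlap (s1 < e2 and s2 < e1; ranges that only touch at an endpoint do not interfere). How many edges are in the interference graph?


Check all pairs for overlapping intervals.
Two intervals (s1,e1) and (s2,e2) overlap if s1 < e2 and s2 < e1.
v0 (10-15) vs v1..v6: overlaps v1, v3, v4 -> 3
v1 (10-11) vs v2..v6: overlaps none -> 0
v2 (3-8) vs v3..v6: overlaps v6 -> 1
v3 (13-20) vs v4..v6: overlaps v4, v5 -> 2
v4 (12-17) vs v5..v6: overlaps v5 -> 1
v5 (15-19) vs v6: overlaps none -> 0
Total overlapping pairs = 3 + 0 + 1 + 2 + 1 + 0 = 7

7


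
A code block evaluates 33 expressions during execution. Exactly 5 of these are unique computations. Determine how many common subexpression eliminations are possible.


CSE count = total expressions - unique expressions
= 33 - 5 = 28

28


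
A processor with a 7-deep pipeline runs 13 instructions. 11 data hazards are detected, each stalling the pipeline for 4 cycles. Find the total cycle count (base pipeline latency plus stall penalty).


Base cycles = 7 + 13 - 1 = 19
Total stalls = 11 * 4 = 44
Total = 19 + 44 = 63

63


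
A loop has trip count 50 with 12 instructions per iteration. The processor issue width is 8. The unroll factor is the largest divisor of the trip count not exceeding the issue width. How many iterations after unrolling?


Largest divisor of 50 <= 8 is 5
New iterations = 50 / 5 = 10

10


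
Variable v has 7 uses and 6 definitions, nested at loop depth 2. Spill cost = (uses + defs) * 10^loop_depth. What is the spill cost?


uses + defs = 7 + 6 = 13
10^2 = 100
Spill cost = 13 * 100 = 1300

1300


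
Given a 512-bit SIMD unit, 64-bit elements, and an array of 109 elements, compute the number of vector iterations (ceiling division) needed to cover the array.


Width = 512 / 64 = 8 elements per vector op
Iterations = ceil(109 / 8) = 14

14


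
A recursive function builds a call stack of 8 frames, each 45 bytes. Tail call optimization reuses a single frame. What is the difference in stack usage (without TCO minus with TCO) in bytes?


Without TCO: 8 * 45 = 360 bytes
With TCO: reuse 1 frame = 45 bytes
Savings = 360 - 45 = 315

315


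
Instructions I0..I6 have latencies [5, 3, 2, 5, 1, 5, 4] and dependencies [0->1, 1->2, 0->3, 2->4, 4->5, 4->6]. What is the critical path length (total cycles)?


Compute longest path through dependency graph: dist(Ik) = max over predecessors of dist + latency(Ik).
dist(I0) = latency 5 = 5
dist(I1) = dist(I0) + 3 = 5 + 3 = 8
dist(I2) = dist(I1) + 2 = 8 + 2 = 10
dist(I3) = dist(I0) + 5 = 5 + 5 = 10
dist(I4) = dist(I2) + 1 = 10 + 1 = 11
dist(I5) = dist(I4) + 5 = 11 + 5 = 16
dist(I6) = dist(I4) + 4 = 11 + 4 = 15
Critical path = max dist = 16

16


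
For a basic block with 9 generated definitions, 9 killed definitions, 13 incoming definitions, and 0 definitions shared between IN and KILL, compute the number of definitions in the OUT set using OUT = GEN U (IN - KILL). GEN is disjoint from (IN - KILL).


IN - KILL: 13 - 0 = 13 surviving definitions
OUT = GEN + surviving = 9 + 13 = 22

22


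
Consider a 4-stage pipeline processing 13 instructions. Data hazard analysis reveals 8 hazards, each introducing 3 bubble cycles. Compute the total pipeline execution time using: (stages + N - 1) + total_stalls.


Base cycles = 4 + 13 - 1 = 16
Total stalls = 8 * 3 = 24
Total = 16 + 24 = 40

40


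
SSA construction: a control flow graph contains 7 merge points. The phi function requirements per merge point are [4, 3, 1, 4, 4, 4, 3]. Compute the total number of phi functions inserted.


Total phi functions = sum of phi functions at each join node
= 4 + 3 + 1 + 4 + 4 + 4 + 3 = 23

23


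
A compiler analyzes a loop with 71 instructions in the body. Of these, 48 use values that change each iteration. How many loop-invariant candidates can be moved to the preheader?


Invariant candidates = total - loop-dependent
= 71 - 48 = 23

23


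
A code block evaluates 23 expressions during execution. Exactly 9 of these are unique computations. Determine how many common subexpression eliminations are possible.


CSE count = total expressions - unique expressions
= 23 - 9 = 14

14


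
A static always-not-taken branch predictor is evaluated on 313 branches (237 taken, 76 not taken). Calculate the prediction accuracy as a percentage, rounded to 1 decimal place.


Predictor: always-not-taken
Correct predictions = 76
Accuracy = 76 / 313 * 100 = 24.3%

24.3


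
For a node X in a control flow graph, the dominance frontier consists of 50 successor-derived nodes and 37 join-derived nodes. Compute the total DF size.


DF(X) = direct successor contributions + join point contributions
= 50 + 37 = 87

87


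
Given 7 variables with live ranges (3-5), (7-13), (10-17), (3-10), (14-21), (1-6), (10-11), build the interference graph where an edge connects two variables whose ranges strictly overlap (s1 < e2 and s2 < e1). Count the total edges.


Check all pairs for overlapping intervals.
Two intervals (s1,e1) and (s2,e2) overlap if s1 < e2 and s2 < e1.
v0 (3-5) vs v1..v6: overlaps v3, v5 -> 2
v1 (7-13) vs v2..v6: overlaps v2, v3, v6 -> 3
v2 (10-17) vs v3..v6: overlaps v4, v6 -> 2
v3 (3-10) vs v4..v6: overlaps v5 -> 1
v4 (14-21) vs v5..v6: overlaps none -> 0
v5 (1-6) vs v6: overlaps none -> 0
Total overlapping pairs = 2 + 3 + 2 + 1 + 0 + 0 = 8

8


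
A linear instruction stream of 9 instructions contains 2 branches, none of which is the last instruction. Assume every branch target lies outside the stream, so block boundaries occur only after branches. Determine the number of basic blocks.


With no in-sequence branch targets, the leaders are the first instruction plus the instruction after each branch.
Number of basic blocks = branches + 1
= 2 + 1 = 3

3


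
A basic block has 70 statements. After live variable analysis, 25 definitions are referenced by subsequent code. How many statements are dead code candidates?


Dead code = total statements - live definitions
= 70 - 25 = 45

45


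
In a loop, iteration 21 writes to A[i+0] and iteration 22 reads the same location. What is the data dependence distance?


Distance = read iteration - write iteration
= 22 - 21 = 1

1


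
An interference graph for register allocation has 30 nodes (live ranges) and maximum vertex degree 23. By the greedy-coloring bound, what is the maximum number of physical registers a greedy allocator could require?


Greedy coloring never needs more than (max_degree + 1) colors: when coloring a vertex, at most max_degree neighbors are already colored.
Upper bound = 23 + 1 = 24

24


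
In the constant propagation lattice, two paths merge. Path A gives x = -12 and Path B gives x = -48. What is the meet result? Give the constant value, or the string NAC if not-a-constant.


Meet operation: if both paths give the same constant, result is that constant; if they differ, result is NAC (not-a-constant).
Path A: -12, Path B: -48 -> differ
Result: not-a-constant -> NAC

NAC


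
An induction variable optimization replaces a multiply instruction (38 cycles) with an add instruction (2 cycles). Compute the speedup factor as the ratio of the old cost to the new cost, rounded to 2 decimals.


Ratio = mult_cost / add_cost = 38 / 2 = 19.0

19.0


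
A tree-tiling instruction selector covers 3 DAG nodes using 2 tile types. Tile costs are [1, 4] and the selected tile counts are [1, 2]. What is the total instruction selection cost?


Total cost = sum(count_i * cost_i)
= 1*1 + 2*4
= 9

9


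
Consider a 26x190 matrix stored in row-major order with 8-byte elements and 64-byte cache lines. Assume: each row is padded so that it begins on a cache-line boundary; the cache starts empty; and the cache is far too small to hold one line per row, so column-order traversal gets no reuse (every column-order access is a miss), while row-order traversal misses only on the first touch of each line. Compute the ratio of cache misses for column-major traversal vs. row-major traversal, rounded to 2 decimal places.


Each row occupies 190 * 8 = 1520 bytes and starts on a line boundary, so it spans ceil(1520 / 64) = 24 cache lines.
Row-major traversal misses (one per line touched): 26 * ceil(190 * 8 / 64) = 624
Column-major traversal misses (no reuse, every access misses): 26 * 190 = 4940
Ratio = 4940 / 624 = 7.92

7.92


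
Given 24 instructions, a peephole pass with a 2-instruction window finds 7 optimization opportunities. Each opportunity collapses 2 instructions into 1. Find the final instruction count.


Each match removes 1 instructions.
Total removed = 7 * 1 = 7
Remaining = 24 - 7 = 17

17


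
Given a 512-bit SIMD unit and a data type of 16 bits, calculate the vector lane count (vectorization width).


Width = SIMD bits / data type bits
= 512 / 16 = 32

32


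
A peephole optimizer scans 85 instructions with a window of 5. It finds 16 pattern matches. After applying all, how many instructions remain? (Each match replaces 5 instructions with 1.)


Each match removes 4 instructions.
Total removed = 16 * 4 = 64
Remaining = 85 - 64 = 21

21


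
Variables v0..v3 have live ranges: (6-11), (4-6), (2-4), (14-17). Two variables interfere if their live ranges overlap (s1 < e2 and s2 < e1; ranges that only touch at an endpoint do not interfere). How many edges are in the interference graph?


Check all pairs for overlapping intervals.
Two intervals (s1,e1) and (s2,e2) overlap if s1 < e2 and s2 < e1.
v0 (6-11) vs v1..v3: overlaps none -> 0
v1 (4-6) vs v2..v3: overlaps none -> 0
v2 (2-4) vs v3: overlaps none -> 0
Total overlapping pairs = 0 + 0 + 0 = 0

0


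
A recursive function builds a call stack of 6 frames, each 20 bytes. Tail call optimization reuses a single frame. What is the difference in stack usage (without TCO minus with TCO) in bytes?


Without TCO: 6 * 20 = 120 bytes
With TCO: reuse 1 frame = 20 bytes
Savings = 120 - 20 = 100

100


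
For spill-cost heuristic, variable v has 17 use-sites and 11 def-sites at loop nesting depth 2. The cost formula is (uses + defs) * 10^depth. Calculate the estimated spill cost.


uses + defs = 17 + 11 = 28
10^2 = 100
Spill cost = 28 * 100 = 2800

2800


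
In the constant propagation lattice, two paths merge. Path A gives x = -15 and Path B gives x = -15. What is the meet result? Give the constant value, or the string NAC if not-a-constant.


Meet operation: if both paths give the same constant, result is that constant; if they differ, result is NAC (not-a-constant).
Path A: -15, Path B: -15 -> equal
Result: constant -> -15

-15


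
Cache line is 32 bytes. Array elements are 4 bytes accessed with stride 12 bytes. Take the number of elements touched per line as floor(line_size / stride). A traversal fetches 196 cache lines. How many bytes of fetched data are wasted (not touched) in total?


Elements per line = floor(32 / 12) = 2
Bytes used per line = 2 * 4 = 8
Wasted per line = 32 - 8 = 24
Total wasted = 24 * 196 = 4704

4704


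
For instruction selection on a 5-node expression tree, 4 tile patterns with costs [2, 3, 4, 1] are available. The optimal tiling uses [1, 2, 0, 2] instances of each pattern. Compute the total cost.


Total cost = sum(count_i * cost_i)
= 1*2 + 2*3 + 0*4 + 2*1
= 10

10


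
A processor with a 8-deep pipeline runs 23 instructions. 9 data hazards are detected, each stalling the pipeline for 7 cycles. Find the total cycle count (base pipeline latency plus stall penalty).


Base cycles = 8 + 23 - 1 = 30
Total stalls = 9 * 7 = 63
Total = 30 + 63 = 93

93


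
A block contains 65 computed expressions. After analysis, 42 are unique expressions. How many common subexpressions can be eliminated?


CSE count = total expressions - unique expressions
= 65 - 42 = 23

23


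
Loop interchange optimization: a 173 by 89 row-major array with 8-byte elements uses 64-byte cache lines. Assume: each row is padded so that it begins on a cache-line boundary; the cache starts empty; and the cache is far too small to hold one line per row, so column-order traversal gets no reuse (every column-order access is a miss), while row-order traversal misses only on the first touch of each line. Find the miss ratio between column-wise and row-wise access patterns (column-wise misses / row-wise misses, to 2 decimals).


Each row occupies 89 * 8 = 712 bytes and starts on a line boundary, so it spans ceil(712 / 64) = 12 cache lines.
Row-major traversal misses (one per line touched): 173 * ceil(89 * 8 / 64) = 2076
Column-major traversal misses (no reuse, every access misses): 173 * 89 = 15397
Ratio = 15397 / 2076 = 7.42

7.42


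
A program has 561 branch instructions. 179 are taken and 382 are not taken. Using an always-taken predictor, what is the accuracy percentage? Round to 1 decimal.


Predictor: always-taken
Correct predictions = 179
Accuracy = 179 / 561 * 100 = 31.9%

31.9


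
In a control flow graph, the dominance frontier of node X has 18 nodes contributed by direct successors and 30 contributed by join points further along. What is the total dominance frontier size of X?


DF(X) = direct successor contributions + join point contributions
= 18 + 30 = 48

48


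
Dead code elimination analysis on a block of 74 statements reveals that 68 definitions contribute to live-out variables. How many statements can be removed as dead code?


Dead code = total statements - live definitions
= 74 - 68 = 6

6


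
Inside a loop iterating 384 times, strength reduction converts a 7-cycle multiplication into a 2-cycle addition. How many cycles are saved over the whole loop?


Per-iteration saving = 7 - 2 = 5
Total saved = 384 * 5 = 1920

1920


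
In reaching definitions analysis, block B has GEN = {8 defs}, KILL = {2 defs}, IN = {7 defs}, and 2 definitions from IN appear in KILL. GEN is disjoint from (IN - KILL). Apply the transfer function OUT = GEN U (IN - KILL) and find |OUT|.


IN - KILL: 7 - 2 = 5 surviving definitions
OUT = GEN + surviving = 8 + 5 = 13

13


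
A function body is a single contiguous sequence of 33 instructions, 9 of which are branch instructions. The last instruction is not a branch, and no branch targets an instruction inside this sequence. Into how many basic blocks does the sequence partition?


With no in-sequence branch targets, the leaders are the first instruction plus the instruction after each branch.
Number of basic blocks = branches + 1
= 9 + 1 = 10

10


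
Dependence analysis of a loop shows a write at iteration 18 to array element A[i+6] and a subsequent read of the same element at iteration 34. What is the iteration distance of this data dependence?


Distance = read iteration - write iteration
= 34 - 18 = 16

16


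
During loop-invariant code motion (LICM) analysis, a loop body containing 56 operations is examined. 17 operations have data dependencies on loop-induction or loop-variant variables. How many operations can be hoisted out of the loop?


Invariant candidates = total - loop-dependent
= 56 - 17 = 39

39


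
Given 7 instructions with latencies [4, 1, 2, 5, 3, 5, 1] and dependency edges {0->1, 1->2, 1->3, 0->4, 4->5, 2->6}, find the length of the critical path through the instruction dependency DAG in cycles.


Compute longest path through dependency graph: dist(Ik) = max over predecessors of dist + latency(Ik).
dist(I0) = latency 4 = 4
dist(I1) = dist(I0) + 1 = 4 + 1 = 5
dist(I2) = dist(I1) + 2 = 5 + 2 = 7
dist(I3) = dist(I1) + 5 = 5 + 5 = 10
dist(I4) = dist(I0) + 3 = 4 + 3 = 7
dist(I5) = dist(I4) + 5 = 7 + 5 = 12
dist(I6) = dist(I2) + 1 = 7 + 1 = 8
Critical path = max dist = 12

12


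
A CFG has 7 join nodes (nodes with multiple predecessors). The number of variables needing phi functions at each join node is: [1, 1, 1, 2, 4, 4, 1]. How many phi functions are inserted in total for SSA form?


Total phi functions = sum of phi functions at each join node
= 1 + 1 + 1 + 2 + 4 + 4 + 1 = 14

14


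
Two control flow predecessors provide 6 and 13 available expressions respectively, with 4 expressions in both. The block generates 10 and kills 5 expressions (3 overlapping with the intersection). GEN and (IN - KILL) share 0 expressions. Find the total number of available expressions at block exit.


IN = intersection of predecessors = 4
IN - KILL = 4 - 3 = 1
|OUT| = |GEN| + |IN - KILL| - |GEN ∩ (IN - KILL)| = 10 + 1 - 0 = 11

11


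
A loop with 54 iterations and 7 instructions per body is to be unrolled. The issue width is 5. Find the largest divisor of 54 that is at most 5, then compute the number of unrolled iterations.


Largest divisor of 54 <= 5 is 3
New iterations = 54 / 3 = 18

18


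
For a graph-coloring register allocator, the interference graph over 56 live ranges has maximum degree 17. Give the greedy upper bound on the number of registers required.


Greedy coloring never needs more than (max_degree + 1) colors: when coloring a vertex, at most max_degree neighbors are already colored.
Upper bound = 17 + 1 = 18

18


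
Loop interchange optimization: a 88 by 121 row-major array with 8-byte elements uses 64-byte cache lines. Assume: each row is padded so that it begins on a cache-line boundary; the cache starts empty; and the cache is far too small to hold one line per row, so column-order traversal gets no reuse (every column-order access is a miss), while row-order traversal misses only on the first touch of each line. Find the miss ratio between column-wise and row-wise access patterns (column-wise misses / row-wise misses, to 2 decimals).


Each row occupies 121 * 8 = 968 bytes and starts on a line boundary, so it spans ceil(968 / 64) = 16 cache lines.
Row-major traversal misses (one per line touched): 88 * ceil(121 * 8 / 64) = 1408
Column-major traversal misses (no reuse, every access misses): 88 * 121 = 10648
Ratio = 10648 / 1408 = 7.56

7.56


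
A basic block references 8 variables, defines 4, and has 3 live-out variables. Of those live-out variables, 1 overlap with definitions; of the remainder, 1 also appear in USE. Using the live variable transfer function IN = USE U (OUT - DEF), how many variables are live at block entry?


OUT - DEF: 3 - 1 = 2
|IN| = |USE| + |OUT - DEF| - |USE ∩ (OUT - DEF)| = 8 + 2 - 1 = 9

9


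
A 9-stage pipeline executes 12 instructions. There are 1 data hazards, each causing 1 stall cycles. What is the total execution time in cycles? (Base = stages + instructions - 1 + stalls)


Base cycles = 9 + 12 - 1 = 20
Total stalls = 1 * 1 = 1
Total = 20 + 1 = 21

21


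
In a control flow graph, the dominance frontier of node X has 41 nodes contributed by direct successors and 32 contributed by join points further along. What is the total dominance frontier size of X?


DF(X) = direct successor contributions + join point contributions
= 41 + 32 = 73

73


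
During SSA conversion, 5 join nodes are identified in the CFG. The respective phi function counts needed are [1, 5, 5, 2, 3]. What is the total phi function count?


Total phi functions = sum of phi functions at each join node
= 1 + 5 + 5 + 2 + 3 = 16

16


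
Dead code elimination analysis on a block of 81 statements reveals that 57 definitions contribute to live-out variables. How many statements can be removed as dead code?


Dead code = total statements - live definitions
= 81 - 57 = 24

24


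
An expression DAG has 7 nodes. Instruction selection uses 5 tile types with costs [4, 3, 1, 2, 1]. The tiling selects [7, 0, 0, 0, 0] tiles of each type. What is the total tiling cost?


Total cost = sum(count_i * cost_i)
= 7*4 + 0*3 + 0*1 + 0*2 + 0*1
= 28

28


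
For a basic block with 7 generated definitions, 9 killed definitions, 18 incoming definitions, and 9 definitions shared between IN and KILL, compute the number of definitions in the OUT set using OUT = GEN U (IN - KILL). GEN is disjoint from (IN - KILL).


IN - KILL: 18 - 9 = 9 surviving definitions
OUT = GEN + surviving = 7 + 9 = 16

16


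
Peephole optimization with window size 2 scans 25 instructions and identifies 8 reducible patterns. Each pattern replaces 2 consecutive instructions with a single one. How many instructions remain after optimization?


Each match removes 1 instructions.
Total removed = 8 * 1 = 8
Remaining = 25 - 8 = 17

17


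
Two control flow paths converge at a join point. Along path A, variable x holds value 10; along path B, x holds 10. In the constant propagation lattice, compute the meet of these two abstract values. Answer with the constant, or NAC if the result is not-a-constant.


Meet operation: if both paths give the same constant, result is that constant; if they differ, result is NAC (not-a-constant).
Path A: 10, Path B: 10 -> equal
Result: constant -> 10

10


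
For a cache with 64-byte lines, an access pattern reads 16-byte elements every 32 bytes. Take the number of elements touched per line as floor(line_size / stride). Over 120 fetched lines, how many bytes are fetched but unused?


Elements per line = floor(64 / 32) = 2
Bytes used per line = 2 * 16 = 32
Wasted per line = 64 - 32 = 32
Total wasted = 32 * 120 = 3840

3840


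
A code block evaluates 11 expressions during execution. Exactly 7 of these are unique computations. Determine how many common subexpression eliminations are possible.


CSE count = total expressions - unique expressions
= 11 - 7 = 4

4


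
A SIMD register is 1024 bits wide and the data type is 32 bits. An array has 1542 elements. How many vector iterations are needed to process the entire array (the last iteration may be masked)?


Width = 1024 / 32 = 32 elements per vector op
Iterations = ceil(1542 / 32) = 49

49


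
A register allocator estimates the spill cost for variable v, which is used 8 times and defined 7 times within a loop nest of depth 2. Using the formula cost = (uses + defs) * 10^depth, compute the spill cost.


uses + defs = 8 + 7 = 15
10^2 = 100
Spill cost = 15 * 100 = 1500

1500


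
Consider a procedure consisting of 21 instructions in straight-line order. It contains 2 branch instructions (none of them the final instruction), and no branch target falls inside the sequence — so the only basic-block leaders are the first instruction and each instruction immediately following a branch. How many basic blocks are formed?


With no in-sequence branch targets, the leaders are the first instruction plus the instruction after each branch.
Number of basic blocks = branches + 1
= 2 + 1 = 3

3


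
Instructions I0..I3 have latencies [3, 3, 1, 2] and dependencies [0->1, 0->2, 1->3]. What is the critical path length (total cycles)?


Compute longest path through dependency graph: dist(Ik) = max over predecessors of dist + latency(Ik).
dist(I0) = latency 3 = 3
dist(I1) = dist(I0) + 3 = 3 + 3 = 6
dist(I2) = dist(I0) + 1 = 3 + 1 = 4
dist(I3) = dist(I1) + 2 = 6 + 2 = 8
Critical path = max dist = 8

8


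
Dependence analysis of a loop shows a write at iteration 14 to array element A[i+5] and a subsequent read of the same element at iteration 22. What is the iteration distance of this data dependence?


Distance = read iteration - write iteration
= 22 - 14 = 8

8


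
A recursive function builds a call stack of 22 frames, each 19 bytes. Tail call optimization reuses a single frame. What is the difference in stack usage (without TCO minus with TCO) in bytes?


Without TCO: 22 * 19 = 418 bytes
With TCO: reuse 1 frame = 19 bytes
Savings = 418 - 19 = 399

399


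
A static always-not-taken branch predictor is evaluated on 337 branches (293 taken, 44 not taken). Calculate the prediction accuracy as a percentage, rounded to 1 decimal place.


Predictor: always-not-taken
Correct predictions = 44
Accuracy = 44 / 337 * 100 = 13.1%

13.1


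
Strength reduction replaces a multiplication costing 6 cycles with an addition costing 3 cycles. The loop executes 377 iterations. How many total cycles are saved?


Per-iteration saving = 6 - 3 = 3
Total saved = 377 * 3 = 1131

1131


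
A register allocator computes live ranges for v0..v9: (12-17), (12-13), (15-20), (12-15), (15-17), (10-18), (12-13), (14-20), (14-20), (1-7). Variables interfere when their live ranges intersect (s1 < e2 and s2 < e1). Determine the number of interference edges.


Check all pairs for overlapping intervals.
Two intervals (s1,e1) and (s2,e2) overlap if s1 < e2 and s2 < e1.
v0 (12-17) vs v1..v9: overlaps v1, v2, v3, v4, v5, v6, v7, v8 -> 8
v1 (12-13) vs v2..v9: overlaps v3, v5, v6 -> 3
v2 (15-20) vs v3..v9: overlaps v4, v5, v7, v8 -> 4
v3 (12-15) vs v4..v9: overlaps v5, v6, v7, v8 -> 4
v4 (15-17) vs v5..v9: overlaps v5, v7, v8 -> 3
v5 (10-18) vs v6..v9: overlaps v6, v7, v8 -> 3
v6 (12-13) vs v7..v9: overlaps none -> 0
v7 (14-20) vs v8..v9: overlaps v8 -> 1
v8 (14-20) vs v9: overlaps none -> 0
Total overlapping pairs = 8 + 3 + 4 + 4 + 3 + 3 + 0 + 1 + 0 = 26

26


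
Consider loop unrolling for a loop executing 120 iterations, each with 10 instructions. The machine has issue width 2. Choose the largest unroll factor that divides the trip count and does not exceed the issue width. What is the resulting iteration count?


Largest divisor of 120 <= 2 is 2
New iterations = 120 / 2 = 60

60


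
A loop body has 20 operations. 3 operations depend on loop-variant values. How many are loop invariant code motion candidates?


Invariant candidates = total - loop-dependent
= 20 - 3 = 17

17


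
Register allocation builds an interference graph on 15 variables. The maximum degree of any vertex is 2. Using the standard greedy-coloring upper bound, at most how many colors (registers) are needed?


Greedy coloring never needs more than (max_degree + 1) colors: when coloring a vertex, at most max_degree neighbors are already colored.
Upper bound = 2 + 1 = 3

3


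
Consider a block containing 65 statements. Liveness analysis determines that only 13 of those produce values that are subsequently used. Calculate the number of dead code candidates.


Dead code = total statements - live definitions
= 65 - 13 = 52

52


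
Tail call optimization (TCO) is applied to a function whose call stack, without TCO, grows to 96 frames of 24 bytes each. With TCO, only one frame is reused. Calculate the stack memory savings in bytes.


Without TCO: 96 * 24 = 2304 bytes
With TCO: reuse 1 frame = 24 bytes
Savings = 2304 - 24 = 2280

2280


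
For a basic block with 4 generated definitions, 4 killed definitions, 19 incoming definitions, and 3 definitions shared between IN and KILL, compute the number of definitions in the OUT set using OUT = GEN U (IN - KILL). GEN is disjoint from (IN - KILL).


IN - KILL: 19 - 3 = 16 surviving definitions
OUT = GEN + surviving = 4 + 16 = 20

20


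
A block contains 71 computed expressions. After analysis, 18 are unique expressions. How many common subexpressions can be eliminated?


CSE count = total expressions - unique expressions
= 71 - 18 = 53

53


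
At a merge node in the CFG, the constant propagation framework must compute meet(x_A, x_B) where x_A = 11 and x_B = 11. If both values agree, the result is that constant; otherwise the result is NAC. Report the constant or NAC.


Meet operation: if both paths give the same constant, result is that constant; if they differ, result is NAC (not-a-constant).
Path A: 11, Path B: 11 -> equal
Result: constant -> 11

11


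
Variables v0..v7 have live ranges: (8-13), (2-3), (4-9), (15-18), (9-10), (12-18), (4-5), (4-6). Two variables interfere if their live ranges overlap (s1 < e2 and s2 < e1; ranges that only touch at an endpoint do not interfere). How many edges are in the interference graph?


Check all pairs for overlapping intervals.
Two intervals (s1,e1) and (s2,e2) overlap if s1 < e2 and s2 < e1.
v0 (8-13) vs v1..v7: overlaps v2, v4, v5 -> 3
v1 (2-3) vs v2..v7: overlaps none -> 0
v2 (4-9) vs v3..v7: overlaps v6, v7 -> 2
v3 (15-18) vs v4..v7: overlaps v5 -> 1
v4 (9-10) vs v5..v7: overlaps none -> 0
v5 (12-18) vs v6..v7: overlaps none -> 0
v6 (4-5) vs v7: overlaps v7 -> 1
Total overlapping pairs = 3 + 0 + 2 + 1 + 0 + 0 + 1 = 7

7


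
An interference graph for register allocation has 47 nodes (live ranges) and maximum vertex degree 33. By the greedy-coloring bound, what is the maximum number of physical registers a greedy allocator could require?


Greedy coloring never needs more than (max_degree + 1) colors: when coloring a vertex, at most max_degree neighbors are already colored.
Upper bound = 33 + 1 = 34

34


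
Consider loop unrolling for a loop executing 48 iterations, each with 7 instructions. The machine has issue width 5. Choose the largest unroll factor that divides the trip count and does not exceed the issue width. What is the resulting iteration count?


Largest divisor of 48 <= 5 is 4
New iterations = 48 / 4 = 12

12


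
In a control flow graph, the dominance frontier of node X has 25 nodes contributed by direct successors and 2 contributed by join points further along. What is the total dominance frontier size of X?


DF(X) = direct successor contributions + join point contributions
= 25 + 2 = 27

27


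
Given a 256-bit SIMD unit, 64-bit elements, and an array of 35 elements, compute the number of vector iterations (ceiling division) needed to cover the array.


Width = 256 / 64 = 4 elements per vector op
Iterations = ceil(35 / 4) = 9

9


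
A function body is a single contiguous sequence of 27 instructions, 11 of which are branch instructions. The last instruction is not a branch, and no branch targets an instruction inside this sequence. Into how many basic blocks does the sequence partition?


With no in-sequence branch targets, the leaders are the first instruction plus the instruction after each branch.
Number of basic blocks = branches + 1
= 11 + 1 = 12

12


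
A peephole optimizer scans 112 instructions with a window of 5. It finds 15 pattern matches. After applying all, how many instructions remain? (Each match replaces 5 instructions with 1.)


Each match removes 4 instructions.
Total removed = 15 * 4 = 60
Remaining = 112 - 60 = 52

52


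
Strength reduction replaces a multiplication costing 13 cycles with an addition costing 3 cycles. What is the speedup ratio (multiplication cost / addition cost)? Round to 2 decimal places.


Ratio = mult_cost / add_cost = 13 / 3 = 4.33

4.33


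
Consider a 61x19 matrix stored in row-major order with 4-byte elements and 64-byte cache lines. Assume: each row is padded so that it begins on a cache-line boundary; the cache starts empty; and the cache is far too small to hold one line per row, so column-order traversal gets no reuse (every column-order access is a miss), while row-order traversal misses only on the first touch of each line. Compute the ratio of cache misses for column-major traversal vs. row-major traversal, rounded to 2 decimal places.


Each row occupies 19 * 4 = 76 bytes and starts on a line boundary, so it spans ceil(76 / 64) = 2 cache lines.
Row-major traversal misses (one per line touched): 61 * ceil(19 * 4 / 64) = 122
Column-major traversal misses (no reuse, every access misses): 61 * 19 = 1159
Ratio = 1159 / 122 = 9.5

9.5


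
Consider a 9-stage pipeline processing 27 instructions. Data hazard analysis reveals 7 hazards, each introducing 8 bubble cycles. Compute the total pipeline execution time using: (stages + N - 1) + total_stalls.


Base cycles = 9 + 27 - 1 = 35
Total stalls = 7 * 8 = 56
Total = 35 + 56 = 91

91


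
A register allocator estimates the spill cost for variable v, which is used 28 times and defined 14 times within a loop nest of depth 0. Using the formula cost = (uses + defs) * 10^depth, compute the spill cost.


uses + defs = 28 + 14 = 42
10^0 = 1
Spill cost = 42 * 1 = 42

42


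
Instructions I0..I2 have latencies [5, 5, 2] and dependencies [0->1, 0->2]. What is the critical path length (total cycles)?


Compute longest path through dependency graph: dist(Ik) = max over predecessors of dist + latency(Ik).
dist(I0) = latency 5 = 5
dist(I1) = dist(I0) + 5 = 5 + 5 = 10
dist(I2) = dist(I0) + 2 = 5 + 2 = 7
Critical path = max dist = 10

10


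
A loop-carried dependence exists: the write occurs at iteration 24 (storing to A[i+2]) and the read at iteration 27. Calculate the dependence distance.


Distance = read iteration - write iteration
= 27 - 24 = 3

3


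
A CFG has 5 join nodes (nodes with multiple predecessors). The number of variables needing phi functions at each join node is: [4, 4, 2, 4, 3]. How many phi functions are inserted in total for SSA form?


Total phi functions = sum of phi functions at each join node
= 4 + 4 + 2 + 4 + 3 = 17

17


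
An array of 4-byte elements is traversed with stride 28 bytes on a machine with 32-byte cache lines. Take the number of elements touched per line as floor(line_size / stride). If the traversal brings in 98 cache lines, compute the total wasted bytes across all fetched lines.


Elements per line = floor(32 / 28) = 1
Bytes used per line = 1 * 4 = 4
Wasted per line = 32 - 4 = 28
Total wasted = 28 * 98 = 2744

2744


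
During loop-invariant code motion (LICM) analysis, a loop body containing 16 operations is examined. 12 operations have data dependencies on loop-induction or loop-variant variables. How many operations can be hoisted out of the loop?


Invariant candidates = total - loop-dependent
= 16 - 12 = 4

4
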